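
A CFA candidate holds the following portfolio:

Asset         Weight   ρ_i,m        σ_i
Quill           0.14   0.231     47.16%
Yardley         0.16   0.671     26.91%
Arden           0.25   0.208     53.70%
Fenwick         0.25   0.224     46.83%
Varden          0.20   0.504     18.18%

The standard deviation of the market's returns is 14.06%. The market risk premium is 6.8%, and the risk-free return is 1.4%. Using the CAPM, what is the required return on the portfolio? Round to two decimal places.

β_Quill = 0.231 × 47.16% / 14.06% = 0.7748
β_Yardley = 0.671 × 26.91% / 14.06% = 1.2843
β_Arden = 0.208 × 53.70% / 14.06% = 0.7944
β_Fenwick = 0.224 × 46.83% / 14.06% = 0.7461
β_Varden = 0.504 × 18.18% / 14.06% = 0.6517
β_P = Σ w_i β_i = 0.14×0.7748 + 0.16×1.2843 + 0.25×0.7944 + 0.25×0.7461 + 0.20×0.6517 = 0.8294
E(R_P) = R_f + β_P × MRP = 1.4% + 0.8294 × 6.8% = 7.04%

7.04%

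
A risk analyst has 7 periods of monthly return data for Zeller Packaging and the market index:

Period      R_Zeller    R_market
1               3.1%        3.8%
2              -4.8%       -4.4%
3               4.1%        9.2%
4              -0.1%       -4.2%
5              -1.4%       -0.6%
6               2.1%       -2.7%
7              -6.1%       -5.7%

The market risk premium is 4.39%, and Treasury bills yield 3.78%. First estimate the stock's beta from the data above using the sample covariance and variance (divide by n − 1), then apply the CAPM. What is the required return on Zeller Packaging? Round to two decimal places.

Mean R_i = (3.1 − 4.8 + 4.1 − 0.1 − 1.4 + 2.1 − 6.1) / 7 = -0.4429%
Mean R_m = (3.8 − 4.4 + 9.2 − 4.2 − 0.6 − 2.7 − 5.7) / 7 = -0.6571%
Σ(R_i − R̄_i)(R_m − R̄_m) = 98.9429  ⇒  Cov = 98.9429 / 6 = 16.4905
Σ(R_m − R̄_m)² = 173.1971  ⇒  Var(R_m) = 173.1971 / 6 = 28.8662
β = Cov / Var(R_m) = 16.4905 / 28.8662 = 0.5713
E(R) = R_f + β × MRP = 3.78% + 0.5713 × 4.39% = 6.29%

6.29%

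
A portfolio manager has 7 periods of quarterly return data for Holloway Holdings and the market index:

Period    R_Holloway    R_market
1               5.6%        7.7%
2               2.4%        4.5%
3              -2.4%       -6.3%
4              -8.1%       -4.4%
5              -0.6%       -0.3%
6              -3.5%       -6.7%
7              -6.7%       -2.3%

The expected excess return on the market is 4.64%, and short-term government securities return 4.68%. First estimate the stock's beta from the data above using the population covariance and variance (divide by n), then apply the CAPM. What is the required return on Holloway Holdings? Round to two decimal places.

8.00%

Mean R_i = (5.6 + 2.4 − 2.4 − 8.1 − 0.6 − 3.5 − 6.7) / 7 = -1.9000%
Mean R_m = (7.7 + 4.5 − 6.3 − 4.4 − 0.3 − 6.7 − 2.3) / 7 = -1.1143%
Σ(R_i − R̄_i)(R_m − R̄_m) = 128.9000  ⇒  Cov = 128.9000 / 7 = 18.4143
Σ(R_m − R̄_m)² = 180.1686  ⇒  Var(R_m) = 180.1686 / 7 = 25.7384
β = Cov / Var(R_m) = 18.4143 / 25.7384 = 0.7154
E(R) = R_f + β × MRP = 4.68% + 0.7154 × 4.64% = 8.00%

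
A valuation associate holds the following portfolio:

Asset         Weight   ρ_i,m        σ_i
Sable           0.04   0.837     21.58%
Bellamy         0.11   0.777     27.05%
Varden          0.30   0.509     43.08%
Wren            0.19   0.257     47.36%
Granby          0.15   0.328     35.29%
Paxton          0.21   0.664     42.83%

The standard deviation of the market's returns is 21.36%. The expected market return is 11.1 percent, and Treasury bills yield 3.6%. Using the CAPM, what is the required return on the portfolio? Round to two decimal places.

β_Sable = 0.837 × 21.58% / 21.36% = 0.8456
β_Bellamy = 0.777 × 27.05% / 21.36% = 0.9840
β_Varden = 0.509 × 43.08% / 21.36% = 1.0266
β_Wren = 0.257 × 47.36% / 21.36% = 0.5698
β_Granby = 0.328 × 35.29% / 21.36% = 0.5419
β_Paxton = 0.664 × 42.83% / 21.36% = 1.3314
β_P = Σ w_i β_i = 0.04×0.8456 + 0.11×0.9840 + 0.30×1.0266 + 0.19×0.5698 + 0.15×0.5419 + 0.21×1.3314 = 0.9192
MRP = 11.1% − 3.6% = 7.50%
E(R_P) = R_f + β_P × MRP = 3.6% + 0.9192 × 7.5% = 10.49%

10.49%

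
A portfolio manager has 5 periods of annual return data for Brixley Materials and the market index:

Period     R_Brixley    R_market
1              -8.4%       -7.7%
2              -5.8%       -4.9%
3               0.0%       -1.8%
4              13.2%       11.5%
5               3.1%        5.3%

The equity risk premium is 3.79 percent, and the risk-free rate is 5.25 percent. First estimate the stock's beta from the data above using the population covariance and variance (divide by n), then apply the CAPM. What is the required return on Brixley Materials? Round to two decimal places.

Mean R_i = (-8.4 − 5.8 + 0.0 + 13.2 + 3.1) / 5 = 0.4200%
Mean R_m = (-7.7 − 4.9 − 1.8 + 11.5 + 5.3) / 5 = 0.4800%
Σ(R_i − R̄_i)(R_m − R̄_m) = 260.3220  ⇒  Cov = 260.3220 / 5 = 52.0644
Σ(R_m − R̄_m)² = 245.7280  ⇒  Var(R_m) = 245.7280 / 5 = 49.1456
β = Cov / Var(R_m) = 52.0644 / 49.1456 = 1.0594
E(R) = R_f + β × MRP = 5.25% + 1.0594 × 3.79% = 9.27%

9.27%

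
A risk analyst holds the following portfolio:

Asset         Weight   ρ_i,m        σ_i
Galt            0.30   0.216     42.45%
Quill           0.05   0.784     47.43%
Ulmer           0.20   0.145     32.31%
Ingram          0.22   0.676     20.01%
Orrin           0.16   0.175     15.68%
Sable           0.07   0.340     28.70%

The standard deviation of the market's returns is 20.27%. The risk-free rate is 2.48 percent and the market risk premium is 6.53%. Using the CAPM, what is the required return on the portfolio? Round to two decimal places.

5.59%

β_Galt = 0.216 × 42.45% / 20.27% = 0.4524
β_Quill = 0.784 × 47.43% / 20.27% = 1.8345
β_Ulmer = 0.145 × 32.31% / 20.27% = 0.2311
β_Ingram = 0.676 × 20.01% / 20.27% = 0.6673
β_Orrin = 0.175 × 15.68% / 20.27% = 0.1354
β_Sable = 0.340 × 28.70% / 20.27% = 0.4814
β_P = Σ w_i β_i = 0.30×0.4524 + 0.05×1.8345 + 0.20×0.2311 + 0.22×0.6673 + 0.16×0.1354 + 0.07×0.4814 = 0.4758
E(R_P) = R_f + β_P × MRP = 2.48% + 0.4758 × 6.53% = 5.59%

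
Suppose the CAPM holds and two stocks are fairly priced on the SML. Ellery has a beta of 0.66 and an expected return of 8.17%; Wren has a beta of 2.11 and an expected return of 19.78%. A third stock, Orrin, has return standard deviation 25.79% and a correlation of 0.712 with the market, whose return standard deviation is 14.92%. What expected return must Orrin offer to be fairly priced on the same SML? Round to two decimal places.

12.74%

MRP = (19.78% − 8.17%) / (2.11 − 0.66) = 8.0069%
R_f = 8.17% − 0.66 × 8.0069% = 2.8854%
β_Orrin = ρ·σ_i/σ_m = 0.712 × 25.79 / 14.92 = 1.2307
E(R_Orrin) = R_f + β × MRP = 2.8854% + 1.2307 × 8.0069% = 12.74%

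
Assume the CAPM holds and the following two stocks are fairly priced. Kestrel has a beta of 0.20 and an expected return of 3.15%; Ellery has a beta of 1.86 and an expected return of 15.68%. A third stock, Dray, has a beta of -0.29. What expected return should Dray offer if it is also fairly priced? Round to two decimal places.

MRP (SML slope) = (15.68% − 3.15%) / (1.86 − 0.20) = 12.53% / 1.66 = 7.5482%
R_f (intercept) = 3.15% − 0.20 × 7.5482% = 1.6404%
E(R_Dray) = R_f + β × MRP = 1.6404% + -0.29 × 7.5482% = -0.55%

-0.55%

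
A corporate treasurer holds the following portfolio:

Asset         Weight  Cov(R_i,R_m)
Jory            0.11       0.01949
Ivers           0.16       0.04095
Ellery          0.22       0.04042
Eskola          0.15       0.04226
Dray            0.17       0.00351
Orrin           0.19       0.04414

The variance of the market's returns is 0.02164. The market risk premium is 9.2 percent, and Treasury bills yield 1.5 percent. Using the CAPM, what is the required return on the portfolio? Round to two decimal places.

β_Jory = 0.01949 / 0.02164 = 0.9006
β_Ivers = 0.04095 / 0.02164 = 1.8923
β_Ellery = 0.04042 / 0.02164 = 1.8678
β_Eskola = 0.04226 / 0.02164 = 1.9529
β_Dray = 0.00351 / 0.02164 = 0.1622
β_Orrin = 0.04414 / 0.02164 = 2.0397
β_P = Σ w_i β_i = 0.11×0.9006 + 0.16×1.8923 + 0.22×1.8678 + 0.15×1.9529 + 0.17×0.1622 + 0.19×2.0397 = 1.5208
E(R_P) = R_f + β_P × MRP = 1.5% + 1.5208 × 9.2% = 15.49%

15.49%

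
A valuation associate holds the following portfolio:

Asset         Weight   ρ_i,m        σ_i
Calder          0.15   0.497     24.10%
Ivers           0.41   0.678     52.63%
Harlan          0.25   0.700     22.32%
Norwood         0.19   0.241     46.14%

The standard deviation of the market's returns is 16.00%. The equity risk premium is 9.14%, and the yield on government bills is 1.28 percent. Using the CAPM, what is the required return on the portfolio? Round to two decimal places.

14.10%

β_Calder = 0.497 × 24.10% / 16.00% = 0.7486
β_Ivers = 0.678 × 52.63% / 16.00% = 2.2302
β_Harlan = 0.700 × 22.32% / 16.00% = 0.9765
β_Norwood = 0.241 × 46.14% / 16.00% = 0.6950
β_P = Σ w_i β_i = 0.15×0.7486 + 0.41×2.2302 + 0.25×0.9765 + 0.19×0.6950 = 1.4028
E(R_P) = R_f + β_P × MRP = 1.28% + 1.4028 × 9.14% = 14.10%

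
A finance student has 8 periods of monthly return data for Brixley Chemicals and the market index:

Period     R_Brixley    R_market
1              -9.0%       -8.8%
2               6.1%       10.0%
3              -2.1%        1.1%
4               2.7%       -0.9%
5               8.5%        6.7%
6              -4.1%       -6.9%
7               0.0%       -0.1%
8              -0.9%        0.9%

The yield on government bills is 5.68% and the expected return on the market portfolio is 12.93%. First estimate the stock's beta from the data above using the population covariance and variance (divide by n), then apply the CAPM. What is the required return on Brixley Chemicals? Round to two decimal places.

Mean R_i = (-9.0 + 6.1 − 2.1 + 2.7 + 8.5 − 4.1 + 0.0 − 0.9) / 8 = 0.1500%
Mean R_m = (-8.8 + 10.0 + 1.1 − 0.9 + 6.7 − 6.9 − 0.1 + 0.9) / 8 = 0.2500%
Σ(R_i − R̄_i)(R_m − R̄_m) = 219.5900  ⇒  Cov = 219.5900 / 8 = 27.4488
Σ(R_m − R̄_m)² = 272.2800  ⇒  Var(R_m) = 272.2800 / 8 = 34.0350
β = Cov / Var(R_m) = 27.4488 / 34.0350 = 0.8065
MRP = 12.93% − 5.68% = 7.25%
E(R) = R_f + β × MRP = 5.68% + 0.8065 × 7.25% = 11.53%

11.53%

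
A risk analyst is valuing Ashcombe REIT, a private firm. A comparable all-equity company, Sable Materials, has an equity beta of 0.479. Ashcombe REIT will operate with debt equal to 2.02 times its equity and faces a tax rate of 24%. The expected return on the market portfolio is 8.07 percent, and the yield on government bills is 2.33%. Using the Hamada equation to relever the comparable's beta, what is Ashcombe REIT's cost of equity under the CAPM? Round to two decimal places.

β_L = β_U × [1 + (1 − t)(D/E)] = 0.479 × [1 + (1 − 0.24) × 2.02]
    = 0.479 × [1 + 0.76 × 2.02] = 0.479 × 2.5352 = 1.2144
MRP = 8.07% − 2.33% = 5.74%
E(R) = R_f + β_L × MRP = 2.33% + 1.2144 × 5.74% = 9.30%

9.30%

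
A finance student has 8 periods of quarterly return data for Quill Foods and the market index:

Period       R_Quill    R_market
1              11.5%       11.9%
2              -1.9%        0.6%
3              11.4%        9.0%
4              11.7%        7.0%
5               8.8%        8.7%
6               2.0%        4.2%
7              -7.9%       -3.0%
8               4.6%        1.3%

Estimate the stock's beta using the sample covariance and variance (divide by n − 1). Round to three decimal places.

1.315

Mean R_i = (11.5 − 1.9 + 11.4 + 11.7 + 8.8 + 2.0 − 7.9 + 4.6) / 8 = 5.0250%
Mean R_m = (11.9 + 0.6 + 9.0 + 7.0 + 8.7 + 4.2 − 3.0 + 1.3) / 8 = 4.9625%
Σ(R_i − R̄_i)(R_m − R̄_m) = 235.3575  ⇒  Cov = 235.3575 / 7 = 33.6225
Σ(R_m − R̄_m)² = 178.9788  ⇒  Var(R_m) = 178.9788 / 7 = 25.5684
β = Cov / Var(R_m) = 33.6225 / 25.5684 = 1.3150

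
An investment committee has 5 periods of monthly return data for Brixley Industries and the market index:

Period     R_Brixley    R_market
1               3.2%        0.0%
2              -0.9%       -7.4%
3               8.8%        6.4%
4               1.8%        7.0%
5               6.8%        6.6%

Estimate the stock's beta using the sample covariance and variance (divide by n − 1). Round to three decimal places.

0.452

Mean R_i = (3.2 − 0.9 + 8.8 + 1.8 + 6.8) / 5 = 3.9400%
Mean R_m = (0.0 − 7.4 + 6.4 + 7.0 + 6.6) / 5 = 2.5200%
Σ(R_i − R̄_i)(R_m − R̄_m) = 70.8160  ⇒  Cov = 70.8160 / 4 = 17.7040
Σ(R_m − R̄_m)² = 156.5280  ⇒  Var(R_m) = 156.5280 / 4 = 39.1320
β = Cov / Var(R_m) = 17.7040 / 39.1320 = 0.4524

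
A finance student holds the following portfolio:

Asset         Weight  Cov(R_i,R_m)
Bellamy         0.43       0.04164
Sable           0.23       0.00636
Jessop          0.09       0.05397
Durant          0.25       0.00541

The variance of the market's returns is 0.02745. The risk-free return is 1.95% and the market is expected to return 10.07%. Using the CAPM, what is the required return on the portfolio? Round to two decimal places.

β_Bellamy = 0.04164 / 0.02745 = 1.5169
β_Sable = 0.00636 / 0.02745 = 0.2317
β_Jessop = 0.05397 / 0.02745 = 1.9661
β_Durant = 0.00541 / 0.02745 = 0.1971
β_P = Σ w_i β_i = 0.43×1.5169 + 0.23×0.2317 + 0.09×1.9661 + 0.25×0.1971 = 0.9318
MRP = 10.07% − 1.95% = 8.12%
E(R_P) = R_f + β_P × MRP = 1.95% + 0.9318 × 8.12% = 9.52%

9.52%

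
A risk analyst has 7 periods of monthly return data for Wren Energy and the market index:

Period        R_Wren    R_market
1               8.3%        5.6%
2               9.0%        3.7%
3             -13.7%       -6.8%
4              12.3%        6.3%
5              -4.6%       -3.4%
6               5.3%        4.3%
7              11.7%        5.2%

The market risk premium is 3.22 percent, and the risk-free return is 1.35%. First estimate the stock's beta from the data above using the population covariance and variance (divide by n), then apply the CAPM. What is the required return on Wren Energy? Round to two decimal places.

7.31%

Mean R_i = (8.3 + 9.0 − 13.7 + 12.3 − 4.6 + 5.3 + 11.7) / 7 = 4.0429%
Mean R_m = (5.6 + 3.7 − 6.8 + 6.3 − 3.4 + 4.3 + 5.2) / 7 = 2.1286%
Σ(R_i − R̄_i)(R_m − R̄_m) = 289.4614  ⇒  Cov = 289.4614 / 7 = 41.3516
Σ(R_m − R̄_m)² = 156.3543  ⇒  Var(R_m) = 156.3543 / 7 = 22.3363
β = Cov / Var(R_m) = 41.3516 / 22.3363 = 1.8513
E(R) = R_f + β × MRP = 1.35% + 1.8513 × 3.22% = 7.31%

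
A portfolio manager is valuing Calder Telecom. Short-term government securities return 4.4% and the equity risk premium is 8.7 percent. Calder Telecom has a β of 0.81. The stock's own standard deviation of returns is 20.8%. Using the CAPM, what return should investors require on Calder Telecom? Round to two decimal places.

11.45%

E(R) = R_f + β × MRP = 4.4% + 0.81 × 8.7% = 11.45%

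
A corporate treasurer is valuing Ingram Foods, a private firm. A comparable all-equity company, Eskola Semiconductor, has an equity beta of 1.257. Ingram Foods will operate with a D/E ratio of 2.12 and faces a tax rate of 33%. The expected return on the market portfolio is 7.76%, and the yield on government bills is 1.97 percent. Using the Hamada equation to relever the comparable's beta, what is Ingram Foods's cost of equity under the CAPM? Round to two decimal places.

19.59%

β_L = β_U × [1 + (1 − t)(D/E)] = 1.257 × [1 + (1 − 0.33) × 2.12]
    = 1.257 × [1 + 0.67 × 2.12] = 1.257 × 2.4204 = 3.0424
MRP = 7.76% − 1.97% = 5.79%
E(R) = R_f + β_L × MRP = 1.97% + 3.0424 × 5.79% = 19.59%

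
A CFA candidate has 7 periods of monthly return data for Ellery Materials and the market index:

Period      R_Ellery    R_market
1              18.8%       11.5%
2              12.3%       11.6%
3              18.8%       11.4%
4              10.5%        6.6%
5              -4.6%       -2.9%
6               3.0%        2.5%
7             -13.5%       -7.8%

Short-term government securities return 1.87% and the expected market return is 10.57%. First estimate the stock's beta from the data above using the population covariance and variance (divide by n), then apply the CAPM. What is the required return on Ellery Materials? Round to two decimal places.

Mean R_i = (18.8 + 12.3 + 18.8 + 10.5 − 4.6 + 3.0 − 13.5) / 7 = 6.4714%
Mean R_m = (11.5 + 11.6 + 11.4 + 6.6 − 2.9 + 2.5 − 7.8) / 7 = 4.7000%
Σ(R_i − R̄_i)(R_m − R̄_m) = 555.7300  ⇒  Cov = 555.7300 / 7 = 79.3900
Σ(R_m − R̄_m)² = 361.2000  ⇒  Var(R_m) = 361.2000 / 7 = 51.6000
β = Cov / Var(R_m) = 79.3900 / 51.6000 = 1.5386
MRP = 10.57% − 1.87% = 8.70%
E(R) = R_f + β × MRP = 1.87% + 1.5386 × 8.70% = 15.26%

15.26%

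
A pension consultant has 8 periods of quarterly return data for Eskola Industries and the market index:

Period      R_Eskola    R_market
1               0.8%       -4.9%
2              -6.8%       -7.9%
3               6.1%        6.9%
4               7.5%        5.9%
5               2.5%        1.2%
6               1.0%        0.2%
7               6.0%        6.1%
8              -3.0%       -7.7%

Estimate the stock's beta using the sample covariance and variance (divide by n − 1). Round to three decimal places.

0.747

Mean R_i = (0.8 − 6.8 + 6.1 + 7.5 + 2.5 + 1.0 + 6.0 − 3.0) / 8 = 1.7625%
Mean R_m = (-4.9 − 7.9 + 6.9 + 5.9 + 1.2 + 0.2 + 6.1 − 7.7) / 8 = -0.0250%
Σ(R_i − R̄_i)(R_m − R̄_m) = 199.3925  ⇒  Cov = 199.3925 / 7 = 28.4846
Σ(R_m − R̄_m)² = 266.8150  ⇒  Var(R_m) = 266.8150 / 7 = 38.1164
β = Cov / Var(R_m) = 28.4846 / 38.1164 = 0.7473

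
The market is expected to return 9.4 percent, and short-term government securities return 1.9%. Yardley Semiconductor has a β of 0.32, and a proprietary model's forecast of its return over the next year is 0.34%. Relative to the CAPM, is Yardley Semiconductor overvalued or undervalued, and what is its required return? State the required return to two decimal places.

Overvalued; required return 4.30%

MRP = 9.4% − 1.9% = 7.50%
Required return = R_f + β·MRP = 1.9% + 0.32 × 7.5% = 4.30%
Forecast 0.34% < required 4.30% → the stock plots below the SML → overvalued.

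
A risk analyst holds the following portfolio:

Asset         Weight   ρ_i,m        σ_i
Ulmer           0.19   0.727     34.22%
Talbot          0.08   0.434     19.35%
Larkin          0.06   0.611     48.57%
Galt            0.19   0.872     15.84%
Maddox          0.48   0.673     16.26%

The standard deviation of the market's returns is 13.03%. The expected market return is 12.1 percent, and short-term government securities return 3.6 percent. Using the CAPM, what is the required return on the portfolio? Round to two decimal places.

13.42%

β_Ulmer = 0.727 × 34.22% / 13.03% = 1.9093
β_Talbot = 0.434 × 19.35% / 13.03% = 0.6445
β_Larkin = 0.611 × 48.57% / 13.03% = 2.2775
β_Galt = 0.872 × 15.84% / 13.03% = 1.0601
β_Maddox = 0.673 × 16.26% / 13.03% = 0.8398
β_P = Σ w_i β_i = 0.19×1.9093 + 0.08×0.6445 + 0.06×2.2775 + 0.19×1.0601 + 0.48×0.8398 = 1.1555
MRP = 12.1% − 3.6% = 8.50%
E(R_P) = R_f + β_P × MRP = 3.6% + 1.1555 × 8.5% = 13.42%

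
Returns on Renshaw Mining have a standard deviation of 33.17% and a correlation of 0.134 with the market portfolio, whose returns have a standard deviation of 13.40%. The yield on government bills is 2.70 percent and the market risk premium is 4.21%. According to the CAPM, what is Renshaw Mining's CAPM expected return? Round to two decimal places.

4.10%

β = ρ × σ_i / σ_m = 0.134 × 33.17% / 13.40% = 0.3317
E(R) = 2.70% + 0.3317 × 4.21% = 4.10%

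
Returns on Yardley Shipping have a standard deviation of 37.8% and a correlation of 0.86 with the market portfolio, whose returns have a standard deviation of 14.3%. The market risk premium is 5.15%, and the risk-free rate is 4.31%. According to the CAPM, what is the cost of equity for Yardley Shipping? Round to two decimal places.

β = ρ × σ_i / σ_m = 0.86 × 37.8% / 14.3% = 2.2733
E(R) = 4.31% + 2.2733 × 5.15% = 16.02%

16.02%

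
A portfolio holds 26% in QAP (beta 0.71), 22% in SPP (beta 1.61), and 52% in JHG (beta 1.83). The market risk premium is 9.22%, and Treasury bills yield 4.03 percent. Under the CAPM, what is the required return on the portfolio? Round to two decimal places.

17.77%

β_P = Σ w_i β_i = 0.26×0.71 + 0.22×1.61 + 0.52×1.83 = 1.4904
E(R_P) = R_f + β_P × MRP = 4.03% + 1.4904 × 9.22% = 17.77%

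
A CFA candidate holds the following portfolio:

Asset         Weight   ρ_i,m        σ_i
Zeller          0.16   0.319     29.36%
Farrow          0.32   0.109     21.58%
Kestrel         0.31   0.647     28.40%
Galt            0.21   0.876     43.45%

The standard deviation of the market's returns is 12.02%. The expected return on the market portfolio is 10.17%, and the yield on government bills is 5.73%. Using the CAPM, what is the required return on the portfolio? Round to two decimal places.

β_Zeller = 0.319 × 29.36% / 12.02% = 0.7792
β_Farrow = 0.109 × 21.58% / 12.02% = 0.1957
β_Kestrel = 0.647 × 28.40% / 12.02% = 1.5287
β_Galt = 0.876 × 43.45% / 12.02% = 3.1666
β_P = Σ w_i β_i = 0.16×0.7792 + 0.32×0.1957 + 0.31×1.5287 + 0.21×3.1666 = 1.3262
MRP = 10.17% − 5.73% = 4.44%
E(R_P) = R_f + β_P × MRP = 5.73% + 1.3262 × 4.44% = 11.62%

11.62%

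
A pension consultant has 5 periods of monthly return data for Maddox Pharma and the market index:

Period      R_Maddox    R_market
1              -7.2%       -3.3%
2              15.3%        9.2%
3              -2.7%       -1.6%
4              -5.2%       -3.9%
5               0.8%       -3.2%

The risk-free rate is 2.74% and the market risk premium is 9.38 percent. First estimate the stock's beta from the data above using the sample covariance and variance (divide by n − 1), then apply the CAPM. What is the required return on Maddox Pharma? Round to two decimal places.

17.13%

Mean R_i = (-7.2 + 15.3 − 2.7 − 5.2 + 0.8) / 5 = 0.2000%
Mean R_m = (-3.3 + 9.2 − 1.6 − 3.9 − 3.2) / 5 = -0.5600%
Σ(R_i − R̄_i)(R_m − R̄_m) = 187.1200  ⇒  Cov = 187.1200 / 4 = 46.7800
Σ(R_m − R̄_m)² = 121.9720  ⇒  Var(R_m) = 121.9720 / 4 = 30.4930
β = Cov / Var(R_m) = 46.7800 / 30.4930 = 1.5341
E(R) = R_f + β × MRP = 2.74% + 1.5341 × 9.38% = 17.13%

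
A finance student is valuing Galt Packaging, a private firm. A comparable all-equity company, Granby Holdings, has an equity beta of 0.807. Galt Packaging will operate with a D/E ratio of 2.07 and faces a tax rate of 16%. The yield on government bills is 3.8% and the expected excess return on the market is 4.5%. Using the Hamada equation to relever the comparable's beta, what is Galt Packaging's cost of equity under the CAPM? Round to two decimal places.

13.75%

β_L = β_U × [1 + (1 − t)(D/E)] = 0.807 × [1 + (1 − 0.16) × 2.07]
    = 0.807 × [1 + 0.84 × 2.07] = 0.807 × 2.7388 = 2.2102
E(R) = R_f + β_L × MRP = 3.8% + 2.2102 × 4.5% = 13.75%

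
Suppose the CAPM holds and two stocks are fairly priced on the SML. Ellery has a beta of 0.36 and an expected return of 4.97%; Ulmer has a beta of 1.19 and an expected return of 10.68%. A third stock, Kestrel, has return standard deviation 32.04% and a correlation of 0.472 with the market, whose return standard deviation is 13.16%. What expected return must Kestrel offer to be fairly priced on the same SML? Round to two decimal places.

MRP = (10.68% − 4.97%) / (1.19 − 0.36) = 6.8795%
R_f = 4.97% − 0.36 × 6.8795% = 2.4934%
β_Kestrel = ρ·σ_i/σ_m = 0.472 × 32.04 / 13.16 = 1.1492
E(R_Kestrel) = R_f + β × MRP = 2.4934% + 1.1492 × 6.8795% = 10.40%

10.40%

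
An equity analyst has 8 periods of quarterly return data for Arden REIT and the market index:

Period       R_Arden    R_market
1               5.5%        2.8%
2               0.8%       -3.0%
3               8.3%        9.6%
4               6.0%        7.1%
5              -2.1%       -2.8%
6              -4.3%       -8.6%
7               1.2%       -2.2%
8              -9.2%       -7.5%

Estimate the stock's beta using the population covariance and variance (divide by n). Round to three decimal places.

0.828

Mean R_i = (5.5 + 0.8 + 8.3 + 6.0 − 2.1 − 4.3 + 1.2 − 9.2) / 8 = 0.7750%
Mean R_m = (2.8 − 3.0 + 9.6 + 7.1 − 2.8 − 8.6 − 2.2 − 7.5) / 8 = -0.5750%
Σ(R_i − R̄_i)(R_m − R̄_m) = 248.0650  ⇒  Cov = 248.0650 / 8 = 31.0081
Σ(R_m − R̄_m)² = 299.6550  ⇒  Var(R_m) = 299.6550 / 8 = 37.4569
β = Cov / Var(R_m) = 31.0081 / 37.4569 = 0.8278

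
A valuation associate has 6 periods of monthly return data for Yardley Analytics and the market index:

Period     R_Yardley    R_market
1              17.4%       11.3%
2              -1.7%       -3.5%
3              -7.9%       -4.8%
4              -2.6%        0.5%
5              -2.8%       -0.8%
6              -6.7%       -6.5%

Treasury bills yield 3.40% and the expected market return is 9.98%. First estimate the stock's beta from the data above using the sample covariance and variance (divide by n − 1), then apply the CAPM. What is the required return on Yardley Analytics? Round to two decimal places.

12.52%

Mean R_i = (17.4 − 1.7 − 7.9 − 2.6 − 2.8 − 6.7) / 6 = -0.7167%
Mean R_m = (11.3 − 3.5 − 4.8 + 0.5 − 0.8 − 6.5) / 6 = -0.6333%
Σ(R_i − R̄_i)(R_m − R̄_m) = 282.2567  ⇒  Cov = 282.2567 / 5 = 56.4513
Σ(R_m − R̄_m)² = 203.7133  ⇒  Var(R_m) = 203.7133 / 5 = 40.7427
β = Cov / Var(R_m) = 56.4513 / 40.7427 = 1.3856
MRP = 9.98% − 3.40% = 6.58%
E(R) = R_f + β × MRP = 3.40% + 1.3856 × 6.58% = 12.52%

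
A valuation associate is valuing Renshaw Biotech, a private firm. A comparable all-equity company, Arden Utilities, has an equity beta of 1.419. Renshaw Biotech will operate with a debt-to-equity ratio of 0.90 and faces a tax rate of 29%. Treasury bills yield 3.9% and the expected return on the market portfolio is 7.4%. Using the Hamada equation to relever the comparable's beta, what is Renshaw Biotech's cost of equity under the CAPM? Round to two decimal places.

β_L = β_U × [1 + (1 − t)(D/E)] = 1.419 × [1 + (1 − 0.29) × 0.90]
    = 1.419 × [1 + 0.71 × 0.90] = 1.419 × 1.6390 = 2.3257
MRP = 7.4% − 3.9% = 3.50%
E(R) = R_f + β_L × MRP = 3.9% + 2.3257 × 3.5% = 12.04%

12.04%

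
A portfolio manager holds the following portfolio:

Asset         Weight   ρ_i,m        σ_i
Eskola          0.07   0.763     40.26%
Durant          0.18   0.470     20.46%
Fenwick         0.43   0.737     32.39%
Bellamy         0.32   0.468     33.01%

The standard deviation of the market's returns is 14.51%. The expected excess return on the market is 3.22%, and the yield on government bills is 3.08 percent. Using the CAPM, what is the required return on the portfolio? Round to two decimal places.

7.32%

β_Eskola = 0.763 × 40.26% / 14.51% = 2.1170
β_Durant = 0.470 × 20.46% / 14.51% = 0.6627
β_Fenwick = 0.737 × 32.39% / 14.51% = 1.6452
β_Bellamy = 0.468 × 33.01% / 14.51% = 1.0647
β_P = Σ w_i β_i = 0.07×2.1170 + 0.18×0.6627 + 0.43×1.6452 + 0.32×1.0647 = 1.3156
E(R_P) = R_f + β_P × MRP = 3.08% + 1.3156 × 3.22% = 7.32%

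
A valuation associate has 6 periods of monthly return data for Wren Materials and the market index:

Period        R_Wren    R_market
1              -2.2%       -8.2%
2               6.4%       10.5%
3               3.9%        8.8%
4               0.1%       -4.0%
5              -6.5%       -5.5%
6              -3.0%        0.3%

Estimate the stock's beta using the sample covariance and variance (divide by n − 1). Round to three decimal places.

0.514

Mean R_i = (-2.2 + 6.4 + 3.9 + 0.1 − 6.5 − 3.0) / 6 = -0.2167%
Mean R_m = (-8.2 + 10.5 + 8.8 − 4.0 − 5.5 + 0.3) / 6 = 0.3167%
Σ(R_i − R̄_i)(R_m − R̄_m) = 154.4217  ⇒  Cov = 154.4217 / 5 = 30.8843
Σ(R_m − R̄_m)² = 300.6683  ⇒  Var(R_m) = 300.6683 / 5 = 60.1337
β = Cov / Var(R_m) = 30.8843 / 60.1337 = 0.5136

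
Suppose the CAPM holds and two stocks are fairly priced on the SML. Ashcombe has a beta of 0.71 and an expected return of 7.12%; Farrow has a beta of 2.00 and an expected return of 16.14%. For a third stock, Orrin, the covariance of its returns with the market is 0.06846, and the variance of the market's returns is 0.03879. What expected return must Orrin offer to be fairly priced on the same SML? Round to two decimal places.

14.50%

MRP = (16.14% − 7.12%) / (2.00 − 0.71) = 6.9922%
R_f = 7.12% − 0.71 × 6.9922% = 2.1555%
β_Orrin = Cov / Var(R_m) = 0.06846 / 0.03879 = 1.7649
E(R_Orrin) = R_f + β × MRP = 2.1555% + 1.7649 × 6.9922% = 14.50%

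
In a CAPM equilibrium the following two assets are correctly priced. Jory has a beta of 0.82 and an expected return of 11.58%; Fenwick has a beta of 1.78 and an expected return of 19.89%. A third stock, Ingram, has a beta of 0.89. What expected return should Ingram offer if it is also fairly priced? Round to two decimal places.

MRP (SML slope) = (19.89% − 11.58%) / (1.78 − 0.82) = 8.31% / 0.96 = 8.6563%
R_f (intercept) = 11.58% − 0.82 × 8.6563% = 4.4818%
E(R_Ingram) = R_f + β × MRP = 4.4818% + 0.89 × 8.6563% = 12.19%

12.19%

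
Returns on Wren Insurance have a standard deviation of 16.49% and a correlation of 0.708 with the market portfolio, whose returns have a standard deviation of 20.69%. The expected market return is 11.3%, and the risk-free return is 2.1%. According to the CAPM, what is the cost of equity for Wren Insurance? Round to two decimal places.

β = ρ × σ_i / σ_m = 0.708 × 16.49% / 20.69% = 0.5643
MRP = 11.3% − 2.1% = 9.20%
E(R) = 2.1% + 0.5643 × 9.2% = 7.29%

7.29%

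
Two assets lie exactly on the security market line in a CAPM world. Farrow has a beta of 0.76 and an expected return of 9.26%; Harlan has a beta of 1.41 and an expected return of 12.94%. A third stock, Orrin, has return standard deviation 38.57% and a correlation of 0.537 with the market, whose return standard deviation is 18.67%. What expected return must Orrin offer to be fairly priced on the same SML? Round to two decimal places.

MRP = (12.94% − 9.26%) / (1.41 − 0.76) = 5.6615%
R_f = 9.26% − 0.76 × 5.6615% = 4.9573%
β_Orrin = ρ·σ_i/σ_m = 0.537 × 38.57 / 18.67 = 1.1094
E(R_Orrin) = R_f + β × MRP = 4.9573% + 1.1094 × 5.6615% = 11.24%

11.24%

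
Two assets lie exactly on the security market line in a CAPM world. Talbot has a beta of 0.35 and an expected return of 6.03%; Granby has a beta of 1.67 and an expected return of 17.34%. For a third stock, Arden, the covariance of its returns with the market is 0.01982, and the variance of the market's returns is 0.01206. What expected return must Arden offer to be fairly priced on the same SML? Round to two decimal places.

17.11%

MRP = (17.34% − 6.03%) / (1.67 − 0.35) = 8.5682%
R_f = 6.03% − 0.35 × 8.5682% = 3.0311%
β_Arden = Cov / Var(R_m) = 0.01982 / 0.01206 = 1.6434
E(R_Arden) = R_f + β × MRP = 3.0311% + 1.6434 × 8.5682% = 17.11%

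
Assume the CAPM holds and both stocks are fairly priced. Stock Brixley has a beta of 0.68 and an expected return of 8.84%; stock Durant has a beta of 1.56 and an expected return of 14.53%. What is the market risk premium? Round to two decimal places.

6.47%

Both satisfy E(R) = R_f + β·MRP, so the slope of the SML is
MRP = (14.53% − 8.84%) / (1.56 − 0.68) = 5.69% / 0.88 = 6.4659%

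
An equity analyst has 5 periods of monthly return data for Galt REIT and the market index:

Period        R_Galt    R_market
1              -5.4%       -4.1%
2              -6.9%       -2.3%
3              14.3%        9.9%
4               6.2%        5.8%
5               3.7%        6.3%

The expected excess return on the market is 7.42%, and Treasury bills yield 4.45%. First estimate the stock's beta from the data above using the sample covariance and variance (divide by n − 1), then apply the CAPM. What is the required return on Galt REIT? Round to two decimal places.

Mean R_i = (-5.4 − 6.9 + 14.3 + 6.2 + 3.7) / 5 = 2.3800%
Mean R_m = (-4.1 − 2.3 + 9.9 + 5.8 + 6.3) / 5 = 3.1200%
Σ(R_i − R̄_i)(R_m − R̄_m) = 201.7220  ⇒  Cov = 201.7220 / 4 = 50.4305
Σ(R_m − R̄_m)² = 144.7680  ⇒  Var(R_m) = 144.7680 / 4 = 36.1920
β = Cov / Var(R_m) = 50.4305 / 36.1920 = 1.3934
E(R) = R_f + β × MRP = 4.45% + 1.3934 × 7.42% = 14.79%

14.79%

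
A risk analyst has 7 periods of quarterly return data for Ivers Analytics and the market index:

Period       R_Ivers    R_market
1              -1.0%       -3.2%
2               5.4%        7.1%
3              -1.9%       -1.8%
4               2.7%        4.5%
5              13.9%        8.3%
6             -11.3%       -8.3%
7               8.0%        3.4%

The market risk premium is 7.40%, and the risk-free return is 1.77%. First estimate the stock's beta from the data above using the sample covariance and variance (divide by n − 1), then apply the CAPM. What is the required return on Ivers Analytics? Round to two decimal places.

Mean R_i = (-1.0 + 5.4 − 1.9 + 2.7 + 13.9 − 11.3 + 8.0) / 7 = 2.2571%
Mean R_m = (-3.2 + 7.1 − 1.8 + 4.5 + 8.3 − 8.3 + 3.4) / 7 = 1.4286%
Σ(R_i − R̄_i)(R_m − R̄_m) = 270.8986  ⇒  Cov = 270.8986 / 6 = 45.1498
Σ(R_m − R̄_m)² = 219.1943  ⇒  Var(R_m) = 219.1943 / 6 = 36.5324
β = Cov / Var(R_m) = 45.1498 / 36.5324 = 1.2359
E(R) = R_f + β × MRP = 1.77% + 1.2359 × 7.40% = 10.92%

10.92%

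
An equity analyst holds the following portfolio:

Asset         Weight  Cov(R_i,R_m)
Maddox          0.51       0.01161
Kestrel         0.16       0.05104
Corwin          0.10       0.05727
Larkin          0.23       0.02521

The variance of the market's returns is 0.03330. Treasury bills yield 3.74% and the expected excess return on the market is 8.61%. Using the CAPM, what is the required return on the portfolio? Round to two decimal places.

10.36%

β_Maddox = 0.01161 / 0.03330 = 0.3486
β_Kestrel = 0.05104 / 0.03330 = 1.5327
β_Corwin = 0.05727 / 0.03330 = 1.7198
β_Larkin = 0.02521 / 0.03330 = 0.7571
β_P = Σ w_i β_i = 0.51×0.3486 + 0.16×1.5327 + 0.10×1.7198 + 0.23×0.7571 = 0.7691
E(R_P) = R_f + β_P × MRP = 3.74% + 0.7691 × 8.61% = 10.36%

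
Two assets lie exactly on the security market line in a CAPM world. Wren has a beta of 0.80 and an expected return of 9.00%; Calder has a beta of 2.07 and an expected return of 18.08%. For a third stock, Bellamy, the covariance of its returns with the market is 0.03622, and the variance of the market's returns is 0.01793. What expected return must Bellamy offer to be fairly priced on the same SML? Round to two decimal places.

MRP = (18.08% − 9.00%) / (2.07 − 0.80) = 7.1496%
R_f = 9.00% − 0.80 × 7.1496% = 3.2803%
β_Bellamy = Cov / Var(R_m) = 0.03622 / 0.01793 = 2.0201
E(R_Bellamy) = R_f + β × MRP = 3.2803% + 2.0201 × 7.1496% = 17.72%

17.72%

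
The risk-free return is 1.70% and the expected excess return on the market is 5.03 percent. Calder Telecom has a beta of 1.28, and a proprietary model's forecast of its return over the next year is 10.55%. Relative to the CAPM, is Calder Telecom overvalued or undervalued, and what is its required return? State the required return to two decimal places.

Undervalued; required return 8.14%

Required return = R_f + β·MRP = 1.70% + 1.28 × 5.03% = 8.14%
Forecast 10.55% > required 8.14% → the stock plots above the SML → undervalued.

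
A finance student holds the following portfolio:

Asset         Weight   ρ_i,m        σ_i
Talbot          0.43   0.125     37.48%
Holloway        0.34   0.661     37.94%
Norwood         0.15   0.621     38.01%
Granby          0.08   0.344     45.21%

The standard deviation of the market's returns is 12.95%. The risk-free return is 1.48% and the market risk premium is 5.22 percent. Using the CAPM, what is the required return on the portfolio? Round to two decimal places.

β_Talbot = 0.125 × 37.48% / 12.95% = 0.3618
β_Holloway = 0.661 × 37.94% / 12.95% = 1.9366
β_Norwood = 0.621 × 38.01% / 12.95% = 1.8227
β_Granby = 0.344 × 45.21% / 12.95% = 1.2009
β_P = Σ w_i β_i = 0.43×0.3618 + 0.34×1.9366 + 0.15×1.8227 + 0.08×1.2009 = 1.1835
E(R_P) = R_f + β_P × MRP = 1.48% + 1.1835 × 5.22% = 7.66%

7.66%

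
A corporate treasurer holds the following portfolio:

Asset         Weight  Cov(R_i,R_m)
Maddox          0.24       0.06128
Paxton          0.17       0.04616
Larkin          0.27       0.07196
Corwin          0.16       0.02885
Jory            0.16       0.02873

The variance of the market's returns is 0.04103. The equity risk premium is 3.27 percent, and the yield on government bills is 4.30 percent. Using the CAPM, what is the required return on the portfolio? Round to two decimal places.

8.38%

β_Maddox = 0.06128 / 0.04103 = 1.4935
β_Paxton = 0.04616 / 0.04103 = 1.1250
β_Larkin = 0.07196 / 0.04103 = 1.7538
β_Corwin = 0.02885 / 0.04103 = 0.7031
β_Jory = 0.02873 / 0.04103 = 0.7002
β_P = Σ w_i β_i = 0.24×1.4935 + 0.17×1.1250 + 0.27×1.7538 + 0.16×0.7031 + 0.16×0.7002 = 1.2477
E(R_P) = R_f + β_P × MRP = 4.30% + 1.2477 × 3.27% = 8.38%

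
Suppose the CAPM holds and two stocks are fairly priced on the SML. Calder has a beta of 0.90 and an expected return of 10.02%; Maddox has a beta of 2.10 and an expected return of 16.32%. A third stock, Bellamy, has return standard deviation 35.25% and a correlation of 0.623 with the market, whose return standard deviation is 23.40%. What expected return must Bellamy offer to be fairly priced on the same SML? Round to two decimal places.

MRP = (16.32% − 10.02%) / (2.10 − 0.90) = 5.2500%
R_f = 10.02% − 0.90 × 5.2500% = 5.2950%
β_Bellamy = ρ·σ_i/σ_m = 0.623 × 35.25 / 23.40 = 0.9385
E(R_Bellamy) = R_f + β × MRP = 5.2950% + 0.9385 × 5.2500% = 10.22%

10.22%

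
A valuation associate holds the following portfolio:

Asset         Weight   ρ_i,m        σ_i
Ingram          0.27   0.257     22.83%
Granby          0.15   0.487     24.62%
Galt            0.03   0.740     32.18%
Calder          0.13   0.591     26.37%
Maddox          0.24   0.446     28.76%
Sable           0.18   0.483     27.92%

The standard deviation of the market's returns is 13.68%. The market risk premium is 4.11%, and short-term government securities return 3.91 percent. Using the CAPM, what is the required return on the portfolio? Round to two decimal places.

7.40%

β_Ingram = 0.257 × 22.83% / 13.68% = 0.4289
β_Granby = 0.487 × 24.62% / 13.68% = 0.8765
β_Galt = 0.740 × 32.18% / 13.68% = 1.7407
β_Calder = 0.591 × 26.37% / 13.68% = 1.1392
β_Maddox = 0.446 × 28.76% / 13.68% = 0.9376
β_Sable = 0.483 × 27.92% / 13.68% = 0.9858
β_P = Σ w_i β_i = 0.27×0.4289 + 0.15×0.8765 + 0.03×1.7407 + 0.13×1.1392 + 0.24×0.9376 + 0.18×0.9858 = 0.8501
E(R_P) = R_f + β_P × MRP = 3.91% + 0.8501 × 4.11% = 7.40%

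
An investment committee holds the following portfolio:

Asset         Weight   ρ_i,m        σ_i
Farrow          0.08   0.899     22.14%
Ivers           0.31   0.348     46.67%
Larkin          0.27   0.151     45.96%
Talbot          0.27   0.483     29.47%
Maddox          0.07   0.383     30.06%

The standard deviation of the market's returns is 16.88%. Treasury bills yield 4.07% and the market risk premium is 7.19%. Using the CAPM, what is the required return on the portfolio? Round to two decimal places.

9.67%

β_Farrow = 0.899 × 22.14% / 16.88% = 1.1791
β_Ivers = 0.348 × 46.67% / 16.88% = 0.9622
β_Larkin = 0.151 × 45.96% / 16.88% = 0.4111
β_Talbot = 0.483 × 29.47% / 16.88% = 0.8432
β_Maddox = 0.383 × 30.06% / 16.88% = 0.6820
β_P = Σ w_i β_i = 0.08×1.1791 + 0.31×0.9622 + 0.27×0.4111 + 0.27×0.8432 + 0.07×0.6820 = 0.7790
E(R_P) = R_f + β_P × MRP = 4.07% + 0.7790 × 7.19% = 9.67%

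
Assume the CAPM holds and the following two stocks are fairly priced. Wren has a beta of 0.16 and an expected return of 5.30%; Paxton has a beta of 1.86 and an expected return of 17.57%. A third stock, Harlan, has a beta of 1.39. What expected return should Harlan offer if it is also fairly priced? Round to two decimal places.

14.18%

MRP (SML slope) = (17.57% − 5.30%) / (1.86 − 0.16) = 12.27% / 1.70 = 7.2176%
R_f (intercept) = 5.30% − 0.16 × 7.2176% = 4.1452%
E(R_Harlan) = R_f + β × MRP = 4.1452% + 1.39 × 7.2176% = 14.18%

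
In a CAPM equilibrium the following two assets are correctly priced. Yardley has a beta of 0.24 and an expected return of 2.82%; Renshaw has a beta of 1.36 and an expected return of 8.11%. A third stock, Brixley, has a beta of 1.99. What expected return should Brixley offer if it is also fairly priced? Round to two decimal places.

11.09%

MRP (SML slope) = (8.11% − 2.82%) / (1.36 − 0.24) = 5.29% / 1.12 = 4.7232%
R_f (intercept) = 2.82% − 0.24 × 4.7232% = 1.6864%
E(R_Brixley) = R_f + β × MRP = 1.6864% + 1.99 × 4.7232% = 11.09%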